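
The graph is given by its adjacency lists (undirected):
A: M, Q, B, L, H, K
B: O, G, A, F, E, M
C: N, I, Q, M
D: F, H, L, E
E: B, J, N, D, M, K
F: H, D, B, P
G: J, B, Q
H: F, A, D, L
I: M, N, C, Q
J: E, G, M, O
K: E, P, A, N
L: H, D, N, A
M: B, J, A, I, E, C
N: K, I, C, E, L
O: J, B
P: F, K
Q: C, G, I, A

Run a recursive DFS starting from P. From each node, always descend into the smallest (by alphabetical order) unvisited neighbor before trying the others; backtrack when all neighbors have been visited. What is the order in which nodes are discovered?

Visit P
P → F
F → B
B → A
A → H
H → D
D → E
E → J
J → G
G → Q
Q → C
C → I
I → M
I → N
N → K
N → L
J → O

P -> F -> B -> A -> H -> D -> E -> J -> G -> Q -> C -> I -> M -> N -> K -> L -> O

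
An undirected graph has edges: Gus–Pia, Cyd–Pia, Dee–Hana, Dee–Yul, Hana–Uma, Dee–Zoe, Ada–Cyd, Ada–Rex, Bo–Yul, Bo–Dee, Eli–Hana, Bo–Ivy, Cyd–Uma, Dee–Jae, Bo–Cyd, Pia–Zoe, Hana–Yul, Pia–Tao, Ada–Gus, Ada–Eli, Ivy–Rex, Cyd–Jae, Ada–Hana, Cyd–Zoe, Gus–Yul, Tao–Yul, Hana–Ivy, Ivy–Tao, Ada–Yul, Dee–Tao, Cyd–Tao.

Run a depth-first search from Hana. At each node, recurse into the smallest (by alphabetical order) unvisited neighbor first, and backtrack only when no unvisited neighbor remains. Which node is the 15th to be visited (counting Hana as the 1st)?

Eli

Visit Hana
Hana → Ada
Ada → Cyd
Cyd → Bo
Bo → Dee
Dee → Jae
Dee → Tao
Tao → Ivy
Ivy → Rex
Tao → Pia
Pia → Gus
Gus → Yul
Pia → Zoe
Cyd → Uma
Ada → Eli

Visit order: Hana, Ada, Cyd, Bo, Dee, Jae, Tao, Ivy, Rex, Pia, Gus, Yul, Zoe, Uma, Eli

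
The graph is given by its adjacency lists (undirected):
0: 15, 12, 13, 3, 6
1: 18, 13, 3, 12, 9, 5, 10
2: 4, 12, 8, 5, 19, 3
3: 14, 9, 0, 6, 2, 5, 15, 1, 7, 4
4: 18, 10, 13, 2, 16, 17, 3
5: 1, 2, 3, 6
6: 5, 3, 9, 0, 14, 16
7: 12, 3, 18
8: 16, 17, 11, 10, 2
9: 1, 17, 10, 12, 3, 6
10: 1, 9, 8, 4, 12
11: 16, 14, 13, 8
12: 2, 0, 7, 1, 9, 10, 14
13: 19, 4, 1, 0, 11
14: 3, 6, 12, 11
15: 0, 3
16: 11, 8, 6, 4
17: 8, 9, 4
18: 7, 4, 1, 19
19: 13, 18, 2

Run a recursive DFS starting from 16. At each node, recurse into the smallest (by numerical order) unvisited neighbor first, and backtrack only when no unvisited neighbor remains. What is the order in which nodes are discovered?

16 -> 4 -> 2 -> 3 -> 0 -> 6 -> 5 -> 1 -> 9 -> 10 -> 8 -> 11 -> 13 -> 19 -> 18 -> 7 -> 12 -> 14 -> 17 -> 15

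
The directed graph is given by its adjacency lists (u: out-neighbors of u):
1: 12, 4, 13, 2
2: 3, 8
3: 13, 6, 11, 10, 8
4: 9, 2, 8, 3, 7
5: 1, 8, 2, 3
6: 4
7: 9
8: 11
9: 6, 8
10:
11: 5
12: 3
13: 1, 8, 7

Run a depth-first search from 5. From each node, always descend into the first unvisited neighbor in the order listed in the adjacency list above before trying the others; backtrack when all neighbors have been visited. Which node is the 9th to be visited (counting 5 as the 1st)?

Visit 5
5 → 1
1 → 12
12 → 3
3 → 13
13 → 8
8 → 11
13 → 7
7 → 9
9 → 6
6 → 4
4 → 2
3 → 10

Visit order: 5, 1, 12, 3, 13, 8, 11, 7, 9, 6, 4, 2, 10

9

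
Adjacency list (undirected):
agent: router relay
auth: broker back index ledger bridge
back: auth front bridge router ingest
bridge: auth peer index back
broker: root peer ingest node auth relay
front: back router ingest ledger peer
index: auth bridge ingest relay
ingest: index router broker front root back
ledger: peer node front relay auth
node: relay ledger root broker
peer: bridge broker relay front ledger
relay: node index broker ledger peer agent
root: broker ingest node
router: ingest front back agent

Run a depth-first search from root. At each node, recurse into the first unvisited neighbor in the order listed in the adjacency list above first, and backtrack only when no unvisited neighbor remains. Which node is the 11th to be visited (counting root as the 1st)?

Visit root
root → broker
broker → peer
peer → bridge
bridge → auth
auth → back
back → front
front → router
router → ingest
ingest → index
index → relay
relay → node
node → ledger
relay → agent

Visit order: root, broker, peer, bridge, auth, back, front, router, ingest, index, relay, node, ledger, agent

relay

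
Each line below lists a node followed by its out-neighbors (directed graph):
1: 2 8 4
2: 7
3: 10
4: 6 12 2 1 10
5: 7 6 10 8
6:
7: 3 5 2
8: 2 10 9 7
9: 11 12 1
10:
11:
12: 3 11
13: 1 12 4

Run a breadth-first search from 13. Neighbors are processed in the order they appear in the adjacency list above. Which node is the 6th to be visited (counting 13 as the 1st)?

Visit 13; enqueue 1, 12, 4 → queue [1, 12, 4]
Visit 1; enqueue 2, 8 → queue [12, 4, 2, 8]
Visit 12; enqueue 3, 11 → queue [4, 2, 8, 3, 11]
Visit 4; enqueue 6, 10 → queue [2, 8, 3, 11, 6, 10]
Visit 2; enqueue 7 → queue [8, 3, 11, 6, 10, 7]
Visit 8; enqueue 9 → queue [3, 11, 6, 10, 7, 9]
Visit 3 → queue [11, 6, 10, 7, 9]
Visit 11 → queue [6, 10, 7, 9]
Visit 6 → queue [10, 7, 9]
Visit 10 → queue [7, 9]
Visit 7; enqueue 5 → queue [9, 5]
Visit 9 → queue [5]
Visit 5 → queue []

Visit order: 13, 1, 12, 4, 2, 8, 3, 11, 6, 10, 7, 9, 5

8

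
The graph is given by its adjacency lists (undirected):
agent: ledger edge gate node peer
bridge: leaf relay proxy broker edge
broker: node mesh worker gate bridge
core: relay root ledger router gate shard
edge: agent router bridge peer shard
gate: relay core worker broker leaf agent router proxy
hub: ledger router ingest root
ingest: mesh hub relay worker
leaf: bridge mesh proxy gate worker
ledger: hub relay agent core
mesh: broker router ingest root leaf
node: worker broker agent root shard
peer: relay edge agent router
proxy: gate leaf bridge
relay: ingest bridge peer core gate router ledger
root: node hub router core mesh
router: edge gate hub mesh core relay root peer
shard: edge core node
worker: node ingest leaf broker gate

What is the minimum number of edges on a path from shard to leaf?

Level 0: shard
Level 1: core, edge, node
Level 2: agent, bridge, broker, gate, ledger, peer, relay, root, router, worker
Level 3: hub, ingest, leaf, mesh, proxy
leaf first appears at level 3.

3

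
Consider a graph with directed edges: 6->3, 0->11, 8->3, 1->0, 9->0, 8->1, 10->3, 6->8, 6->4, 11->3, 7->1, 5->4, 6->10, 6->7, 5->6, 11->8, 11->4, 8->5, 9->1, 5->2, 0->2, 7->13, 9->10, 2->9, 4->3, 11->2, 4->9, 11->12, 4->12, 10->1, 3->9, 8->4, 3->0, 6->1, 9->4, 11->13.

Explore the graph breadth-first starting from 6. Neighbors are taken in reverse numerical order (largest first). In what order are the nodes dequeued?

Visit 6; enqueue 10, 8, 7, 4, 3, 1 → queue [10, 8, 7, 4, 3, 1]
Visit 10 → queue [8, 7, 4, 3, 1]
Visit 8; enqueue 5 → queue [7, 4, 3, 1, 5]
Visit 7; enqueue 13 → queue [4, 3, 1, 5, 13]
Visit 4; enqueue 12, 9 → queue [3, 1, 5, 13, 12, 9]
Visit 3; enqueue 0 → queue [1, 5, 13, 12, 9, 0]
Visit 1 → queue [5, 13, 12, 9, 0]
Visit 5; enqueue 2 → queue [13, 12, 9, 0, 2]
Visit 13 → queue [12, 9, 0, 2]
Visit 12 → queue [9, 0, 2]
Visit 9 → queue [0, 2]
Visit 0; enqueue 11 → queue [2, 11]
Visit 2 → queue [11]
Visit 11 → queue []

6, 10, 8, 7, 4, 3, 1, 5, 13, 12, 9, 0, 2, 11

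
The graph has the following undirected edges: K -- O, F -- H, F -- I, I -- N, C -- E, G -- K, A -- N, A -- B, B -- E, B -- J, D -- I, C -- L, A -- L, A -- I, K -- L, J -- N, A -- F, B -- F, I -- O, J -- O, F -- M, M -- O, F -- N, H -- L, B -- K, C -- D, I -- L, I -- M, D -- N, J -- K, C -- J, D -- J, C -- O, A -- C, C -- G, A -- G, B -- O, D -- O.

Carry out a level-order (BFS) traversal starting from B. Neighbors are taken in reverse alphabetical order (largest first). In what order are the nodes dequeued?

Visit B; enqueue O, K, J, F, E, A → queue [O, K, J, F, E, A]
Visit O; enqueue M, I, D, C → queue [K, J, F, E, A, M, I, D, C]
Visit K; enqueue L, G → queue [J, F, E, A, M, I, D, C, L, G]
Visit J; enqueue N → queue [F, E, A, M, I, D, C, L, G, N]
Visit F; enqueue H → queue [E, A, M, I, D, C, L, G, N, H]
Visit E → queue [A, M, I, D, C, L, G, N, H]
Visit A → queue [M, I, D, C, L, G, N, H]
Visit M → queue [I, D, C, L, G, N, H]
Visit I → queue [D, C, L, G, N, H]
Visit D → queue [C, L, G, N, H]
Visit C → queue [L, G, N, H]
Visit L → queue [G, N, H]
Visit G → queue [N, H]
Visit N → queue [H]
Visit H → queue []

B, O, K, J, F, E, A, M, I, D, C, L, G, N, H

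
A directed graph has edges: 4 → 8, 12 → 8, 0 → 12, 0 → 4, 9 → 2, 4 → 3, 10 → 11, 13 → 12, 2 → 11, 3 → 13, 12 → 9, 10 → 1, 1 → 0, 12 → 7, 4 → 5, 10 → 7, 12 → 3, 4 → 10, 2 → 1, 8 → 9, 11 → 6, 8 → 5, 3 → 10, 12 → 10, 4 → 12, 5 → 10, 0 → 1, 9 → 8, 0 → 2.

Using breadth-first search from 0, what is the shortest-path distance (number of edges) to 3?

Level 0: 0
Level 1: 1, 2, 4, 12
Level 2: 3, 5, 7, 8, 9, 10, 11
Level 3: 6, 13
3 first appears at level 2.

2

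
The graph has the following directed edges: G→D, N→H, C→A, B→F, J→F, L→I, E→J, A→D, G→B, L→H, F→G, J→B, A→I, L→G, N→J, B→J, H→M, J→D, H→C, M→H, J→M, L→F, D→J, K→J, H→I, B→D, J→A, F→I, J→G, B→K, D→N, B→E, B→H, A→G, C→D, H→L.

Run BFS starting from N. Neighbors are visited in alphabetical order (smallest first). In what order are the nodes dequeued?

N -> H -> J -> C -> I -> L -> M -> A -> B -> D -> F -> G -> E -> K

Visit N; enqueue H, J → queue [H, J]
Visit H; enqueue C, I, L, M → queue [J, C, I, L, M]
Visit J; enqueue A, B, D, F, G → queue [C, I, L, M, A, B, D, F, G]
Visit C → queue [I, L, M, A, B, D, F, G]
Visit I → queue [L, M, A, B, D, F, G]
Visit L → queue [M, A, B, D, F, G]
Visit M → queue [A, B, D, F, G]
Visit A → queue [B, D, F, G]
Visit B; enqueue E, K → queue [D, F, G, E, K]
Visit D → queue [F, G, E, K]
Visit F → queue [G, E, K]
Visit G → queue [E, K]
Visit E → queue [K]
Visit K → queue []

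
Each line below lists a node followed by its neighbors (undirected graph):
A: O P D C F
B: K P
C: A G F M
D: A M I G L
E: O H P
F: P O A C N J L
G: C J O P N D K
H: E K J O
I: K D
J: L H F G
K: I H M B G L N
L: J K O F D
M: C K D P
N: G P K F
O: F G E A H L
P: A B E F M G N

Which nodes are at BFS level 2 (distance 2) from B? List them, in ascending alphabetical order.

Level 0: B
Level 1: K, P
Level 2: A, E, F, G, H, I, L, M, N
Level 3: C, D, J, O

A, E, F, G, H, I, L, M, N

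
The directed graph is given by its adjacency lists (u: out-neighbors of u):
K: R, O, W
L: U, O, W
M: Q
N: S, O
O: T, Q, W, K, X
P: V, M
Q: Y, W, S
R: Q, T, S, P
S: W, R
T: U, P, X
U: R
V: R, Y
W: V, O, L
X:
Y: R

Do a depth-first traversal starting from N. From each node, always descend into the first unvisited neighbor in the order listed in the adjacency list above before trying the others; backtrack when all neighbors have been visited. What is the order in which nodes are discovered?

Visit N
N → S
S → W
W → V
V → R
R → Q
Q → Y
R → T
T → U
T → P
P → M
T → X
W → O
O → K
W → L

N, S, W, V, R, Q, Y, T, U, P, M, X, O, K, L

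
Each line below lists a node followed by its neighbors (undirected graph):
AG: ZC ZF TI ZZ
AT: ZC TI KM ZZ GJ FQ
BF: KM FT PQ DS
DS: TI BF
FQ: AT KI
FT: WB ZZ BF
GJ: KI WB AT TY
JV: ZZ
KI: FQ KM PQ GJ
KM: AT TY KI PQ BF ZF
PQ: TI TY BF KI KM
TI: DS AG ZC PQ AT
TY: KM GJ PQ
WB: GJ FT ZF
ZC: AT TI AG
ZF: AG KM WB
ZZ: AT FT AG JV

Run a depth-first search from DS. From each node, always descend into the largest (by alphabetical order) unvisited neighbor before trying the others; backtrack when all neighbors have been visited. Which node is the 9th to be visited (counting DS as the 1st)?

Visit DS
DS → TI
TI → ZC
ZC → AT
AT → ZZ
ZZ → JV
ZZ → FT
FT → WB
WB → ZF
ZF → KM
KM → TY
TY → PQ
PQ → KI
KI → GJ
KI → FQ
PQ → BF
ZF → AG

Visit order: DS, TI, ZC, AT, ZZ, JV, FT, WB, ZF, KM, TY, PQ, KI, GJ, FQ, BF, AG

ZF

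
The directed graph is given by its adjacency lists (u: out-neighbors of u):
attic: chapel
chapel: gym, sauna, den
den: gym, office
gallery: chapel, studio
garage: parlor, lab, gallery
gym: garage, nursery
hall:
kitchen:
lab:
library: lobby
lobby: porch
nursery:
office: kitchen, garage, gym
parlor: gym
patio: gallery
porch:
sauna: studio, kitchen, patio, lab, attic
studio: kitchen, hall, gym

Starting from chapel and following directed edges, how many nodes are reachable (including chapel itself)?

15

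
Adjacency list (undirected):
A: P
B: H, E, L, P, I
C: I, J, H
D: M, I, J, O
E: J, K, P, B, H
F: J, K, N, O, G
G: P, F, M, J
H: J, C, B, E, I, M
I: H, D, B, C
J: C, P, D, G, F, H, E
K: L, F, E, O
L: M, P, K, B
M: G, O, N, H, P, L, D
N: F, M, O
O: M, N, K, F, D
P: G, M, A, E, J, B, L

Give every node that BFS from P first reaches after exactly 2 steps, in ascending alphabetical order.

C, D, F, H, I, K, N, O

Level 0: P
Level 1: A, B, E, G, J, L, M
Level 2: C, D, F, H, I, K, N, O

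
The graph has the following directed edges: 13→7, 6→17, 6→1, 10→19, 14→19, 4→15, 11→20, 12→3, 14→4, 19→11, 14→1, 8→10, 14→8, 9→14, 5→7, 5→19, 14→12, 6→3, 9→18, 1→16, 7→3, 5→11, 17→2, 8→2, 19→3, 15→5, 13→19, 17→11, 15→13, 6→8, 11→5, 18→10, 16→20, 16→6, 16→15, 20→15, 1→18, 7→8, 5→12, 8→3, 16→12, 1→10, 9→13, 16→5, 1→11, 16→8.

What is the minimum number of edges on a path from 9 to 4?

2

Level 0: 9
Level 1: 13, 14, 18
Level 2: 1, 4, 7, 8, 10, 12, 19
Level 3: 2, 3, 11, 15, 16
Level 4: 5, 6, 20
Level 5: 17
4 first appears at level 2.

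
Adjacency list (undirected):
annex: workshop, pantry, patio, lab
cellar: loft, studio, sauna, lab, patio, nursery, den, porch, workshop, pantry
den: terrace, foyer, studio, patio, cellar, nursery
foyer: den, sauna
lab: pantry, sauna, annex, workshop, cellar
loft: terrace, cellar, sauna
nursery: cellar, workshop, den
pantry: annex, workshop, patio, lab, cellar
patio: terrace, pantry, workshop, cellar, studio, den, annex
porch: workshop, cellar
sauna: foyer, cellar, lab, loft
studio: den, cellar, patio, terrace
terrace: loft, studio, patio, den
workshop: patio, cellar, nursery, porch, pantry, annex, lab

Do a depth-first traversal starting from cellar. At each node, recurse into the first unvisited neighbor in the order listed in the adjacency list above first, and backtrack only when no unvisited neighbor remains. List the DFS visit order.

cellar -> loft -> terrace -> studio -> den -> foyer -> sauna -> lab -> pantry -> annex -> workshop -> patio -> nursery -> porch

Visit cellar
cellar → loft
loft → terrace
terrace → studio
studio → den
den → foyer
foyer → sauna
sauna → lab
lab → pantry
pantry → annex
annex → workshop
workshop → patio
workshop → nursery
workshop → porch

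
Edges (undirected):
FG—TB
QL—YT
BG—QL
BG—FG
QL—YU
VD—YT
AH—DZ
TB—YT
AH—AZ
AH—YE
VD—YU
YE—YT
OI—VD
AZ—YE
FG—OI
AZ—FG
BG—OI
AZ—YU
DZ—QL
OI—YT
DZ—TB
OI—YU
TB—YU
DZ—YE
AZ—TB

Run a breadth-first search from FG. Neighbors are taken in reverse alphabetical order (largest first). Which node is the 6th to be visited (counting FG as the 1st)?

YU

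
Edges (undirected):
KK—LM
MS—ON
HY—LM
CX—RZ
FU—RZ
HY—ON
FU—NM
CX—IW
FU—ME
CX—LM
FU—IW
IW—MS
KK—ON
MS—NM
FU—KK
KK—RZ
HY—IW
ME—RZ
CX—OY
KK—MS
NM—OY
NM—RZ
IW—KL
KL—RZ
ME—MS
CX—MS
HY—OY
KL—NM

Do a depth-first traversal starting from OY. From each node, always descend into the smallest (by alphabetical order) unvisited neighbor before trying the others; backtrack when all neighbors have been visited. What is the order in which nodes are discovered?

Visit OY
OY → CX
CX → IW
IW → FU
FU → KK
KK → LM
LM → HY
HY → ON
ON → MS
MS → ME
ME → RZ
RZ → KL
KL → NM

OY → CX → IW → FU → KK → LM → HY → ON → MS → ME → RZ → KL → NM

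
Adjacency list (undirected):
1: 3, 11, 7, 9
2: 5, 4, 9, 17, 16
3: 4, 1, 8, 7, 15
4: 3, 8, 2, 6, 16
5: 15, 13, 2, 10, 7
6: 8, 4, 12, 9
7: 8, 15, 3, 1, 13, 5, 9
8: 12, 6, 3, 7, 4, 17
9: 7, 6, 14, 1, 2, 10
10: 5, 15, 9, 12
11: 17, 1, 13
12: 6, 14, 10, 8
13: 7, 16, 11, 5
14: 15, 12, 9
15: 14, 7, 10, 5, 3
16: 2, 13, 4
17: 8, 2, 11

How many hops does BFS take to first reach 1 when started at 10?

2

Level 0: 10
Level 1: 5, 9, 12, 15
Level 2: 1, 2, 3, 6, 7, 8, 13, 14
Level 3: 4, 11, 16, 17
1 first appears at level 2.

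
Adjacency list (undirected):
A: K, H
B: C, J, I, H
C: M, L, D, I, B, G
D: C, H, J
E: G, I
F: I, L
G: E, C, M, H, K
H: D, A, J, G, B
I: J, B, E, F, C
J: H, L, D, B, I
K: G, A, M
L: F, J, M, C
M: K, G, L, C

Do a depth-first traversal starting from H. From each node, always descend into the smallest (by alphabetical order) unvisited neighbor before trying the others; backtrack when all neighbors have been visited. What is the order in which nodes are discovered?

H, A, K, G, C, B, I, E, F, L, J, D, M

Visit H
H → A
A → K
K → G
G → C
C → B
B → I
I → E
I → F
F → L
L → J
J → D
L → M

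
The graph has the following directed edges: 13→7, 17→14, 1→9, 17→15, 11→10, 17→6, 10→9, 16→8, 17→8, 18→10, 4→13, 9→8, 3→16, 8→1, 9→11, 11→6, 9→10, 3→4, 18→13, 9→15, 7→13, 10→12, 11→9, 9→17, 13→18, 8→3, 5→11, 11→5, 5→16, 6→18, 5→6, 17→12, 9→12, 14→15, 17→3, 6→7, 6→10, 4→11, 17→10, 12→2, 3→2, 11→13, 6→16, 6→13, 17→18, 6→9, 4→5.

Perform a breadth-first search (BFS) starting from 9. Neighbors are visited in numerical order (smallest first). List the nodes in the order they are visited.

Visit 9; enqueue 8, 10, 11, 12, 15, 17 → queue [8, 10, 11, 12, 15, 17]
Visit 8; enqueue 1, 3 → queue [10, 11, 12, 15, 17, 1, 3]
Visit 10 → queue [11, 12, 15, 17, 1, 3]
Visit 11; enqueue 5, 6, 13 → queue [12, 15, 17, 1, 3, 5, 6, 13]
Visit 12; enqueue 2 → queue [15, 17, 1, 3, 5, 6, 13, 2]
Visit 15 → queue [17, 1, 3, 5, 6, 13, 2]
Visit 17; enqueue 14, 18 → queue [1, 3, 5, 6, 13, 2, 14, 18]
Visit 1 → queue [3, 5, 6, 13, 2, 14, 18]
Visit 3; enqueue 4, 16 → queue [5, 6, 13, 2, 14, 18, 4, 16]
Visit 5 → queue [6, 13, 2, 14, 18, 4, 16]
Visit 6; enqueue 7 → queue [13, 2, 14, 18, 4, 16, 7]
Visit 13 → queue [2, 14, 18, 4, 16, 7]
Visit 2 → queue [14, 18, 4, 16, 7]
Visit 14 → queue [18, 4, 16, 7]
Visit 18 → queue [4, 16, 7]
Visit 4 → queue [16, 7]
Visit 16 → queue [7]
Visit 7 → queue []

9, 8, 10, 11, 12, 15, 17, 1, 3, 5, 6, 13, 2, 14, 18, 4, 16, 7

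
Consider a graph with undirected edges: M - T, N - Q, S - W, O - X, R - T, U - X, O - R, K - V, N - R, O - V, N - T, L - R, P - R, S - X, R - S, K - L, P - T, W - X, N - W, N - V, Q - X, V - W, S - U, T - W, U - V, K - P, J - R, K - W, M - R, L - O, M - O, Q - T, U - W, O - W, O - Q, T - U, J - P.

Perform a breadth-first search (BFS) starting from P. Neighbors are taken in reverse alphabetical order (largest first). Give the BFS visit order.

P T R K J W U Q N M S O L V X

Visit P; enqueue T, R, K, J → queue [T, R, K, J]
Visit T; enqueue W, U, Q, N, M → queue [R, K, J, W, U, Q, N, M]
Visit R; enqueue S, O, L → queue [K, J, W, U, Q, N, M, S, O, L]
Visit K; enqueue V → queue [J, W, U, Q, N, M, S, O, L, V]
Visit J → queue [W, U, Q, N, M, S, O, L, V]
Visit W; enqueue X → queue [U, Q, N, M, S, O, L, V, X]
Visit U → queue [Q, N, M, S, O, L, V, X]
Visit Q → queue [N, M, S, O, L, V, X]
Visit N → queue [M, S, O, L, V, X]
Visit M → queue [S, O, L, V, X]
Visit S → queue [O, L, V, X]
Visit O → queue [L, V, X]
Visit L → queue [V, X]
Visit V → queue [X]
Visit X → queue []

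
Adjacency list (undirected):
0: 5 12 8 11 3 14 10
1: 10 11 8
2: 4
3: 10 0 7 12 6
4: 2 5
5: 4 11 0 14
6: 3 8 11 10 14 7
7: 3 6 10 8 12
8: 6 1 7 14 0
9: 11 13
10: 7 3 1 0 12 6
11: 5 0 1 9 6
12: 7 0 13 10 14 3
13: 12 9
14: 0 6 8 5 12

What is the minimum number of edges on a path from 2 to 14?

3

Level 0: 2
Level 1: 4
Level 2: 5
Level 3: 0, 11, 14
Level 4: 1, 3, 6, 8, 9, 10, 12
Level 5: 7, 13
14 first appears at level 3.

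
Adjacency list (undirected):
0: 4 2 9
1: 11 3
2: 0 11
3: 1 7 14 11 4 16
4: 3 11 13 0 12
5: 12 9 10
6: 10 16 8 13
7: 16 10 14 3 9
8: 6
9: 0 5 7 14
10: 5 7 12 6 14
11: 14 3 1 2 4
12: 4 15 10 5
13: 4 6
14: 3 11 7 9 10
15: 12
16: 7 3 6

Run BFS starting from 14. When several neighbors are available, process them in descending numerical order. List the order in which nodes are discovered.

14 → 11 → 10 → 9 → 7 → 3 → 4 → 2 → 1 → 12 → 6 → 5 → 0 → 16 → 13 → 15 → 8

Visit 14; enqueue 11, 10, 9, 7, 3 → queue [11, 10, 9, 7, 3]
Visit 11; enqueue 4, 2, 1 → queue [10, 9, 7, 3, 4, 2, 1]
Visit 10; enqueue 12, 6, 5 → queue [9, 7, 3, 4, 2, 1, 12, 6, 5]
Visit 9; enqueue 0 → queue [7, 3, 4, 2, 1, 12, 6, 5, 0]
Visit 7; enqueue 16 → queue [3, 4, 2, 1, 12, 6, 5, 0, 16]
Visit 3 → queue [4, 2, 1, 12, 6, 5, 0, 16]
Visit 4; enqueue 13 → queue [2, 1, 12, 6, 5, 0, 16, 13]
Visit 2 → queue [1, 12, 6, 5, 0, 16, 13]
Visit 1 → queue [12, 6, 5, 0, 16, 13]
Visit 12; enqueue 15 → queue [6, 5, 0, 16, 13, 15]
Visit 6; enqueue 8 → queue [5, 0, 16, 13, 15, 8]
Visit 5 → queue [0, 16, 13, 15, 8]
Visit 0 → queue [16, 13, 15, 8]
Visit 16 → queue [13, 15, 8]
Visit 13 → queue [15, 8]
Visit 15 → queue [8]
Visit 8 → queue []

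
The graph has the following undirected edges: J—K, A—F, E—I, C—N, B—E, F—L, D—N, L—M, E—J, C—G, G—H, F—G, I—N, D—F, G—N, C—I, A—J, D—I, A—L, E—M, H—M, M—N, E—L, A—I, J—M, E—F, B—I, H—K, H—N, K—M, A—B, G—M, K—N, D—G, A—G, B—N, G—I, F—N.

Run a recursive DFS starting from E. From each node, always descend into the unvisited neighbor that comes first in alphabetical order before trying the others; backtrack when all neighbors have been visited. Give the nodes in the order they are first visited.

E, B, A, F, D, G, C, I, N, H, K, J, M, L

Visit E
E → B
B → A
A → F
F → D
D → G
G → C
C → I
I → N
N → H
H → K
K → J
J → M
M → L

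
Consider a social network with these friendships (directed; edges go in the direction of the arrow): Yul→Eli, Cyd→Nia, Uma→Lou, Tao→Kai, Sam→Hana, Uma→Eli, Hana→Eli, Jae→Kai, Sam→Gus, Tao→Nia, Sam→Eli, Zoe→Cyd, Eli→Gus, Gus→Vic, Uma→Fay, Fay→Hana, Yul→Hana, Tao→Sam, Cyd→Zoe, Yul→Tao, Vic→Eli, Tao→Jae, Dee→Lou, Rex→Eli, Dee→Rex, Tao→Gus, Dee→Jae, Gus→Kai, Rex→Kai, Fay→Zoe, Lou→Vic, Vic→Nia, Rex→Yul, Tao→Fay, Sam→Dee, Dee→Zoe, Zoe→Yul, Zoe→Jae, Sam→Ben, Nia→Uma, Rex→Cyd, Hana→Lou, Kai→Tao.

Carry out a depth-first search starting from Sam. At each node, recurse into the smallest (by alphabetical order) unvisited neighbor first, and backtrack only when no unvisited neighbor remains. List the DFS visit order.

Visit Sam
Sam → Ben
Sam → Dee
Dee → Jae
Jae → Kai
Kai → Tao
Tao → Fay
Fay → Hana
Hana → Eli
Eli → Gus
Gus → Vic
Vic → Nia
Nia → Uma
Uma → Lou
Fay → Zoe
Zoe → Cyd
Zoe → Yul
Dee → Rex

Sam, Ben, Dee, Jae, Kai, Tao, Fay, Hana, Eli, Gus, Vic, Nia, Uma, Lou, Zoe, Cyd, Yul, Rex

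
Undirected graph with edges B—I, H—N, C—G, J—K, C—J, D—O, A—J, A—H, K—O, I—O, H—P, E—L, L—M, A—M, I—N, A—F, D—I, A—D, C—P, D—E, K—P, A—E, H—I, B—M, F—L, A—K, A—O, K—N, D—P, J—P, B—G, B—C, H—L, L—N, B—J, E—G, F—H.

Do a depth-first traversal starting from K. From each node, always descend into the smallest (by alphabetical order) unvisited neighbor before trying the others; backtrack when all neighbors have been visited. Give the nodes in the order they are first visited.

Visit K
K → A
A → D
D → E
E → G
G → B
B → C
C → J
J → P
P → H
H → F
F → L
L → M
L → N
N → I
I → O

K, A, D, E, G, B, C, J, P, H, F, L, M, N, I, O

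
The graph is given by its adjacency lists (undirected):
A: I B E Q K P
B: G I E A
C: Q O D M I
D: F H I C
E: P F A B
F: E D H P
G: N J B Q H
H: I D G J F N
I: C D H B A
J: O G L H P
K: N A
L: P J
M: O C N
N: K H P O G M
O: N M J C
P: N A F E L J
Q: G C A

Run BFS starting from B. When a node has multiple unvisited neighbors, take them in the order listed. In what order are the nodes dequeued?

B, G, I, E, A, N, J, Q, H, C, D, P, F, K, O, M, L

Visit B; enqueue G, I, E, A → queue [G, I, E, A]
Visit G; enqueue N, J, Q, H → queue [I, E, A, N, J, Q, H]
Visit I; enqueue C, D → queue [E, A, N, J, Q, H, C, D]
Visit E; enqueue P, F → queue [A, N, J, Q, H, C, D, P, F]
Visit A; enqueue K → queue [N, J, Q, H, C, D, P, F, K]
Visit N; enqueue O, M → queue [J, Q, H, C, D, P, F, K, O, M]
Visit J; enqueue L → queue [Q, H, C, D, P, F, K, O, M, L]
Visit Q → queue [H, C, D, P, F, K, O, M, L]
Visit H → queue [C, D, P, F, K, O, M, L]
Visit C → queue [D, P, F, K, O, M, L]
Visit D → queue [P, F, K, O, M, L]
Visit P → queue [F, K, O, M, L]
Visit F → queue [K, O, M, L]
Visit K → queue [O, M, L]
Visit O → queue [M, L]
Visit M → queue [L]
Visit L → queue []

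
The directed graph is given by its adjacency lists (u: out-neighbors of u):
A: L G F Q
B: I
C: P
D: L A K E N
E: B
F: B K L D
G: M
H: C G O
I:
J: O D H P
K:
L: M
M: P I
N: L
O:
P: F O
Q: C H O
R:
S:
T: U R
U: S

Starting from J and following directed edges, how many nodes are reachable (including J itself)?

BFS from J visits: J, P, O, H, D, F, G, C, N, L, K, E, A, B, M, Q, I
Reachable nodes: 17 of 21 total.

17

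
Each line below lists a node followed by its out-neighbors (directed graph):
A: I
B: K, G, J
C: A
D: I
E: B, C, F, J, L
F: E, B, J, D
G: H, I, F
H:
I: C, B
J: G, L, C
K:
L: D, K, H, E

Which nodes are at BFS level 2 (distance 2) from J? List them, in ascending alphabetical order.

A, D, E, F, H, I, K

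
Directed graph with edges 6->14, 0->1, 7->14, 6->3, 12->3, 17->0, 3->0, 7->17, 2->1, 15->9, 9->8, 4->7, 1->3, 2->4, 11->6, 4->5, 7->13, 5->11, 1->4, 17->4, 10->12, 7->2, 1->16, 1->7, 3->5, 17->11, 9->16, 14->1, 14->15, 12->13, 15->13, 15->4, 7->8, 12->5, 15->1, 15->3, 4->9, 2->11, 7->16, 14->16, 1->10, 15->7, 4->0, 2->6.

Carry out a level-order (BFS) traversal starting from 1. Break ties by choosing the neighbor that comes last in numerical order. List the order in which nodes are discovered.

1, 16, 10, 7, 4, 3, 12, 17, 14, 13, 8, 2, 9, 5, 0, 11, 15, 6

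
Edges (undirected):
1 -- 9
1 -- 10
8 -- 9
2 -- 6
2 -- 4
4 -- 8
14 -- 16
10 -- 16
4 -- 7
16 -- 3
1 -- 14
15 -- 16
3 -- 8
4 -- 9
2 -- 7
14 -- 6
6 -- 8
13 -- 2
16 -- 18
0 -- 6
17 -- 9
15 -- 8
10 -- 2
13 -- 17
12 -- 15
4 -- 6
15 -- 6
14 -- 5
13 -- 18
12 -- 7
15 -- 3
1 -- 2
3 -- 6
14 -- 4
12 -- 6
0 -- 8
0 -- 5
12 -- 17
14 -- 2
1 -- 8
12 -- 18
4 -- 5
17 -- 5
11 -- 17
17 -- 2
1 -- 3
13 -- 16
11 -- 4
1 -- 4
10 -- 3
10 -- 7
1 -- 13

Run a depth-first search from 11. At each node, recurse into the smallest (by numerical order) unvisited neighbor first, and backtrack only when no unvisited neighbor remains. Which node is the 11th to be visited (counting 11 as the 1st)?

Visit 11
11 → 4
4 → 1
1 → 2
2 → 6
6 → 0
0 → 5
5 → 14
14 → 16
16 → 3
3 → 8
8 → 9
9 → 17
17 → 12
12 → 7
7 → 10
12 → 15
12 → 18
18 → 13

Visit order: 11, 4, 1, 2, 6, 0, 5, 14, 16, 3, 8, 9, 17, 12, 7, 10, 15, 18, 13

8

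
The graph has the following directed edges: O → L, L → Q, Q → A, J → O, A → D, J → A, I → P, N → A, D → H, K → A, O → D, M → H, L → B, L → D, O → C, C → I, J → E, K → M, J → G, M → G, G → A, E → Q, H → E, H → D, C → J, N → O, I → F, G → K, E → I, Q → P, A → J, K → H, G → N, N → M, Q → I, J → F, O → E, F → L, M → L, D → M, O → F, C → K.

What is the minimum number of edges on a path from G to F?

3

Level 0: G
Level 1: A, K, N
Level 2: D, H, J, M, O
Level 3: C, E, F, L
Level 4: B, I, Q
Level 5: P
F first appears at level 3.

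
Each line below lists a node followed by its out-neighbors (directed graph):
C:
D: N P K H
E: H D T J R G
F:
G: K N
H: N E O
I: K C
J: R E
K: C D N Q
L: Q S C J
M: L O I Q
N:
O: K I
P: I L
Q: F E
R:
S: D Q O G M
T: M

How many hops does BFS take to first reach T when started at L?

3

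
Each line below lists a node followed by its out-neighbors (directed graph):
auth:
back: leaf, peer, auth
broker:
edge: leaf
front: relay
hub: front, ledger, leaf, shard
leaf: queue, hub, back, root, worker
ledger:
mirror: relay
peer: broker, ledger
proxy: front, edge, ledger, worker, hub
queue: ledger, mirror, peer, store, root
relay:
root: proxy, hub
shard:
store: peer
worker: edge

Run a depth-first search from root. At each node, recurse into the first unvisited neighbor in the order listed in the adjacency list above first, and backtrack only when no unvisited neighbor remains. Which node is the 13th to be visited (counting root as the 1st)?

hub

Visit root
root → proxy
proxy → front
front → relay
proxy → edge
edge → leaf
leaf → queue
queue → ledger
queue → mirror
queue → peer
peer → broker
queue → store
leaf → hub
hub → shard
leaf → back
back → auth
leaf → worker

Visit order: root, proxy, front, relay, edge, leaf, queue, ledger, mirror, peer, broker, store, hub, shard, back, auth, worker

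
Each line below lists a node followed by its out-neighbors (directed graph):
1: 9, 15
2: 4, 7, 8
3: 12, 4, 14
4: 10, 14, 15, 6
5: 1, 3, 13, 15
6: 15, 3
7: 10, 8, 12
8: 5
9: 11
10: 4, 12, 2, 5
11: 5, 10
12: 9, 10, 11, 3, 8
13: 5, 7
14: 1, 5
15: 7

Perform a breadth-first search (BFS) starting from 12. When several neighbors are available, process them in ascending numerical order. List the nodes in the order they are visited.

12 → 3 → 8 → 9 → 10 → 11 → 4 → 14 → 5 → 2 → 6 → 15 → 1 → 13 → 7

Visit 12; enqueue 3, 8, 9, 10, 11 → queue [3, 8, 9, 10, 11]
Visit 3; enqueue 4, 14 → queue [8, 9, 10, 11, 4, 14]
Visit 8; enqueue 5 → queue [9, 10, 11, 4, 14, 5]
Visit 9 → queue [10, 11, 4, 14, 5]
Visit 10; enqueue 2 → queue [11, 4, 14, 5, 2]
Visit 11 → queue [4, 14, 5, 2]
Visit 4; enqueue 6, 15 → queue [14, 5, 2, 6, 15]
Visit 14; enqueue 1 → queue [5, 2, 6, 15, 1]
Visit 5; enqueue 13 → queue [2, 6, 15, 1, 13]
Visit 2; enqueue 7 → queue [6, 15, 1, 13, 7]
Visit 6 → queue [15, 1, 13, 7]
Visit 15 → queue [1, 13, 7]
Visit 1 → queue [13, 7]
Visit 13 → queue [7]
Visit 7 → queue []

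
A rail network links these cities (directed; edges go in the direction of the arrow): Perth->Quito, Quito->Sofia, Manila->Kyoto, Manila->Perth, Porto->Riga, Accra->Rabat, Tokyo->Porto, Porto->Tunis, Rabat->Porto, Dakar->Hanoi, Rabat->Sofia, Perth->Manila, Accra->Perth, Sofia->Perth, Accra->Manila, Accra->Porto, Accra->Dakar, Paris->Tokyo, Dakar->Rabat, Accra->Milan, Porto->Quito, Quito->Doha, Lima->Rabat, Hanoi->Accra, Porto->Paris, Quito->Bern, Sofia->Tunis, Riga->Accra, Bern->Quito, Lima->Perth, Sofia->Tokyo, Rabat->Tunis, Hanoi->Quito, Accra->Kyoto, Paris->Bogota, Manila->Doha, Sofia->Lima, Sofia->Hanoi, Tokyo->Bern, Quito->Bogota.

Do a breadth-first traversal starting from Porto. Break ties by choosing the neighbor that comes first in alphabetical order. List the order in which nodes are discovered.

Porto -> Paris -> Quito -> Riga -> Tunis -> Bogota -> Tokyo -> Bern -> Doha -> Sofia -> Accra -> Hanoi -> Lima -> Perth -> Dakar -> Kyoto -> Manila -> Milan -> Rabat

Visit Porto; enqueue Paris, Quito, Riga, Tunis → queue [Paris, Quito, Riga, Tunis]
Visit Paris; enqueue Bogota, Tokyo → queue [Quito, Riga, Tunis, Bogota, Tokyo]
Visit Quito; enqueue Bern, Doha, Sofia → queue [Riga, Tunis, Bogota, Tokyo, Bern, Doha, Sofia]
Visit Riga; enqueue Accra → queue [Tunis, Bogota, Tokyo, Bern, Doha, Sofia, Accra]
Visit Tunis → queue [Bogota, Tokyo, Bern, Doha, Sofia, Accra]
Visit Bogota → queue [Tokyo, Bern, Doha, Sofia, Accra]
Visit Tokyo → queue [Bern, Doha, Sofia, Accra]
Visit Bern → queue [Doha, Sofia, Accra]
Visit Doha → queue [Sofia, Accra]
Visit Sofia; enqueue Hanoi, Lima, Perth → queue [Accra, Hanoi, Lima, Perth]
Visit Accra; enqueue Dakar, Kyoto, Manila, Milan, Rabat → queue [Hanoi, Lima, Perth, Dakar, Kyoto, Manila, Milan, Rabat]
Visit Hanoi → queue [Lima, Perth, Dakar, Kyoto, Manila, Milan, Rabat]
Visit Lima → queue [Perth, Dakar, Kyoto, Manila, Milan, Rabat]
Visit Perth → queue [Dakar, Kyoto, Manila, Milan, Rabat]
Visit Dakar → queue [Kyoto, Manila, Milan, Rabat]
Visit Kyoto → queue [Manila, Milan, Rabat]
Visit Manila → queue [Milan, Rabat]
Visit Milan → queue [Rabat]
Visit Rabat → queue []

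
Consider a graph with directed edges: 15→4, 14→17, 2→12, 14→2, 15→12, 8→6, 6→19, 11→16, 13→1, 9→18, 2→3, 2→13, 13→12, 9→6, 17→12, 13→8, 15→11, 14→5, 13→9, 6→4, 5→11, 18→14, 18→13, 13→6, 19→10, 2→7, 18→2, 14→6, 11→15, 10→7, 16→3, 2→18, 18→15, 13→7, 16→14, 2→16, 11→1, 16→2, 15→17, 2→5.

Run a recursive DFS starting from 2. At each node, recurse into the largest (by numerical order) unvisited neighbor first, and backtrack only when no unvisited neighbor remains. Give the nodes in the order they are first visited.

2, 18, 15, 17, 12, 11, 16, 14, 6, 19, 10, 7, 4, 5, 3, 1, 13, 9, 8

Visit 2
2 → 18
18 → 15
15 → 17
17 → 12
15 → 11
11 → 16
16 → 14
14 → 6
6 → 19
19 → 10
10 → 7
6 → 4
14 → 5
16 → 3
11 → 1
18 → 13
13 → 9
13 → 8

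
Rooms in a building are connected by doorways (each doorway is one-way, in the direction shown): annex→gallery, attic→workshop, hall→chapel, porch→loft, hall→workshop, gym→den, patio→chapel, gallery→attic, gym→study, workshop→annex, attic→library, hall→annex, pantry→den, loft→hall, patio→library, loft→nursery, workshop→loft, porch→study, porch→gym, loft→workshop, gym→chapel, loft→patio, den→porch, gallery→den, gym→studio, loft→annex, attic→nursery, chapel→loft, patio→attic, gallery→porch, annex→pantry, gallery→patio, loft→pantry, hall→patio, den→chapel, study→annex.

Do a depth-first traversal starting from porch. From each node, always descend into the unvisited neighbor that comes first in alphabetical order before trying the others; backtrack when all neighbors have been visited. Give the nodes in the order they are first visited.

porch → gym → chapel → loft → annex → gallery → attic → library → nursery → workshop → den → patio → pantry → hall → studio → study

Visit porch
porch → gym
gym → chapel
chapel → loft
loft → annex
annex → gallery
gallery → attic
attic → library
attic → nursery
attic → workshop
gallery → den
gallery → patio
annex → pantry
loft → hall
gym → studio
gym → study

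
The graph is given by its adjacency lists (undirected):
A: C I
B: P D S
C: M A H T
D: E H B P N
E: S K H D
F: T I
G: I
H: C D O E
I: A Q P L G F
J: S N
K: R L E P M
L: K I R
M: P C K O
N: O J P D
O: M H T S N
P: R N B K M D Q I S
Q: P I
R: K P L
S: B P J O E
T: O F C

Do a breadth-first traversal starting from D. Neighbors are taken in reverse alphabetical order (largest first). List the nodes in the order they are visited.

D P N H E B S R Q M K I O J C L G F A T

Visit D; enqueue P, N, H, E, B → queue [P, N, H, E, B]
Visit P; enqueue S, R, Q, M, K, I → queue [N, H, E, B, S, R, Q, M, K, I]
Visit N; enqueue O, J → queue [H, E, B, S, R, Q, M, K, I, O, J]
Visit H; enqueue C → queue [E, B, S, R, Q, M, K, I, O, J, C]
Visit E → queue [B, S, R, Q, M, K, I, O, J, C]
Visit B → queue [S, R, Q, M, K, I, O, J, C]
Visit S → queue [R, Q, M, K, I, O, J, C]
Visit R; enqueue L → queue [Q, M, K, I, O, J, C, L]
Visit Q → queue [M, K, I, O, J, C, L]
Visit M → queue [K, I, O, J, C, L]
Visit K → queue [I, O, J, C, L]
Visit I; enqueue G, F, A → queue [O, J, C, L, G, F, A]
Visit O; enqueue T → queue [J, C, L, G, F, A, T]
Visit J → queue [C, L, G, F, A, T]
Visit C → queue [L, G, F, A, T]
Visit L → queue [G, F, A, T]
Visit G → queue [F, A, T]
Visit F → queue [A, T]
Visit A → queue [T]
Visit T → queue []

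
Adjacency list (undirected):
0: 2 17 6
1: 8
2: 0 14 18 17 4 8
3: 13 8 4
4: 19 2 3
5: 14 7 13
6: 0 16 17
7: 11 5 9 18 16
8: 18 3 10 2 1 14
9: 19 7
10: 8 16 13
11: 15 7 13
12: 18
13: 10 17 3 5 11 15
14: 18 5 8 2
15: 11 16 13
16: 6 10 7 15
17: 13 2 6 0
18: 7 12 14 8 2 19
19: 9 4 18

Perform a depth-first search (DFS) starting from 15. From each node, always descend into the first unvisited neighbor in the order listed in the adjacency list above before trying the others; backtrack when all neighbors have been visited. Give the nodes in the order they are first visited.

Visit 15
15 → 11
11 → 7
7 → 5
5 → 14
14 → 18
18 → 12
18 → 8
8 → 3
3 → 13
13 → 10
10 → 16
16 → 6
6 → 0
0 → 2
2 → 17
2 → 4
4 → 19
19 → 9
8 → 1

15 11 7 5 14 18 12 8 3 13 10 16 6 0 2 17 4 19 9 1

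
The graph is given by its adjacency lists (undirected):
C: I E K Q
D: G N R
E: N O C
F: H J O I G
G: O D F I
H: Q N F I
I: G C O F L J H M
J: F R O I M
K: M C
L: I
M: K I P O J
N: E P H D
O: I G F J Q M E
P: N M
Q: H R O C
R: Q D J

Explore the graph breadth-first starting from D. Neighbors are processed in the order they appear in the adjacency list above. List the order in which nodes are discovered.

Visit D; enqueue G, N, R → queue [G, N, R]
Visit G; enqueue O, F, I → queue [N, R, O, F, I]
Visit N; enqueue E, P, H → queue [R, O, F, I, E, P, H]
Visit R; enqueue Q, J → queue [O, F, I, E, P, H, Q, J]
Visit O; enqueue M → queue [F, I, E, P, H, Q, J, M]
Visit F → queue [I, E, P, H, Q, J, M]
Visit I; enqueue C, L → queue [E, P, H, Q, J, M, C, L]
Visit E → queue [P, H, Q, J, M, C, L]
Visit P → queue [H, Q, J, M, C, L]
Visit H → queue [Q, J, M, C, L]
Visit Q → queue [J, M, C, L]
Visit J → queue [M, C, L]
Visit M; enqueue K → queue [C, L, K]
Visit C → queue [L, K]
Visit L → queue [K]
Visit K → queue []

D, G, N, R, O, F, I, E, P, H, Q, J, M, C, L, K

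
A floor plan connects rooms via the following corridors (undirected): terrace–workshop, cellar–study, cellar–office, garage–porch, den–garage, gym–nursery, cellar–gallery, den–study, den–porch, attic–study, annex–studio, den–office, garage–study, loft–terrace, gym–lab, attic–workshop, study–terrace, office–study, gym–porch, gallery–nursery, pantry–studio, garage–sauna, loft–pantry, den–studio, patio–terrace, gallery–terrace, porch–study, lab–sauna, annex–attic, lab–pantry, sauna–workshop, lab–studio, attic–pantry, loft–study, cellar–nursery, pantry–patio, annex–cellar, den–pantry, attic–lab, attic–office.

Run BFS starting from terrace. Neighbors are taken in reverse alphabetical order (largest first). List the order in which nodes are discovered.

terrace workshop study patio loft gallery sauna attic porch office garage den cellar pantry nursery lab annex gym studio

Visit terrace; enqueue workshop, study, patio, loft, gallery → queue [workshop, study, patio, loft, gallery]
Visit workshop; enqueue sauna, attic → queue [study, patio, loft, gallery, sauna, attic]
Visit study; enqueue porch, office, garage, den, cellar → queue [patio, loft, gallery, sauna, attic, porch, office, garage, den, cellar]
Visit patio; enqueue pantry → queue [loft, gallery, sauna, attic, porch, office, garage, den, cellar, pantry]
Visit loft → queue [gallery, sauna, attic, porch, office, garage, den, cellar, pantry]
Visit gallery; enqueue nursery → queue [sauna, attic, porch, office, garage, den, cellar, pantry, nursery]
Visit sauna; enqueue lab → queue [attic, porch, office, garage, den, cellar, pantry, nursery, lab]
Visit attic; enqueue annex → queue [porch, office, garage, den, cellar, pantry, nursery, lab, annex]
Visit porch; enqueue gym → queue [office, garage, den, cellar, pantry, nursery, lab, annex, gym]
Visit office → queue [garage, den, cellar, pantry, nursery, lab, annex, gym]
Visit garage → queue [den, cellar, pantry, nursery, lab, annex, gym]
Visit den; enqueue studio → queue [cellar, pantry, nursery, lab, annex, gym, studio]
Visit cellar → queue [pantry, nursery, lab, annex, gym, studio]
Visit pantry → queue [nursery, lab, annex, gym, studio]
Visit nursery → queue [lab, annex, gym, studio]
Visit lab → queue [annex, gym, studio]
Visit annex → queue [gym, studio]
Visit gym → queue [studio]
Visit studio → queue []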